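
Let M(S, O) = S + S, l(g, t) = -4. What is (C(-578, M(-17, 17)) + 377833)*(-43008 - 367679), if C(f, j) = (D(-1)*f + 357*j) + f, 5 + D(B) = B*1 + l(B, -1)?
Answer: -152322576239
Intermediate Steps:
M(S, O) = 2*S
D(B) = -9 + B (D(B) = -5 + (B*1 - 4) = -5 + (B - 4) = -5 + (-4 + B) = -9 + B)
C(f, j) = -9*f + 357*j (C(f, j) = ((-9 - 1)*f + 357*j) + f = (-10*f + 357*j) + f = -9*f + 357*j)
(C(-578, M(-17, 17)) + 377833)*(-43008 - 367679) = ((-9*(-578) + 357*(2*(-17))) + 377833)*(-43008 - 367679) = ((5202 + 357*(-34)) + 377833)*(-410687) = ((5202 - 12138) + 377833)*(-410687) = (-6936 + 377833)*(-410687) = 370897*(-410687) = -152322576239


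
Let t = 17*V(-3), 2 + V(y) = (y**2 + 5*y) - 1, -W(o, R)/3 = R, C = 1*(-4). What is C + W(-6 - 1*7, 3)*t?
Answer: 1373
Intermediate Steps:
C = -4
W(o, R) = -3*R
V(y) = -3 + y**2 + 5*y (V(y) = -2 + ((y**2 + 5*y) - 1) = -2 + (-1 + y**2 + 5*y) = -3 + y**2 + 5*y)
t = -153 (t = 17*(-3 + (-3)**2 + 5*(-3)) = 17*(-3 + 9 - 15) = 17*(-9) = -153)
C + W(-6 - 1*7, 3)*t = -4 - 3*3*(-153) = -4 - 9*(-153) = -4 + 1377 = 1373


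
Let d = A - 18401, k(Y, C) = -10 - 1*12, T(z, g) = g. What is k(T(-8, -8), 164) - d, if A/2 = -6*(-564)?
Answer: 11611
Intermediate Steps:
A = 6768 (A = 2*(-6*(-564)) = 2*3384 = 6768)
k(Y, C) = -22 (k(Y, C) = -10 - 12 = -22)
d = -11633 (d = 6768 - 18401 = -11633)
k(T(-8, -8), 164) - d = -22 - 1*(-11633) = -22 + 11633 = 11611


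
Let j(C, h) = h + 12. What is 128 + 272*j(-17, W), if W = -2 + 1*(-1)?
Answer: 2576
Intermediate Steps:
W = -3 (W = -2 - 1 = -3)
j(C, h) = 12 + h
128 + 272*j(-17, W) = 128 + 272*(12 - 3) = 128 + 272*9 = 128 + 2448 = 2576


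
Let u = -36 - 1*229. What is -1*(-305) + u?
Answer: 40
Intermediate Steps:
u = -265 (u = -36 - 229 = -265)
-1*(-305) + u = -1*(-305) - 265 = 305 - 265 = 40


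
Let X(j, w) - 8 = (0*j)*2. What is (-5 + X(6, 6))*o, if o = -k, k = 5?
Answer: -15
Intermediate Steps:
X(j, w) = 8 (X(j, w) = 8 + (0*j)*2 = 8 + 0*2 = 8 + 0 = 8)
o = -5 (o = -1*5 = -5)
(-5 + X(6, 6))*o = (-5 + 8)*(-5) = 3*(-5) = -15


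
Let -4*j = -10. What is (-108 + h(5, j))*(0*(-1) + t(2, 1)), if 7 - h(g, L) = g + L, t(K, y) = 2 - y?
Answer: -217/2 ≈ -108.50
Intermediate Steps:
j = 5/2 (j = -1/4*(-10) = 5/2 ≈ 2.5000)
h(g, L) = 7 - L - g (h(g, L) = 7 - (g + L) = 7 - (L + g) = 7 + (-L - g) = 7 - L - g)
(-108 + h(5, j))*(0*(-1) + t(2, 1)) = (-108 + (7 - 1*5/2 - 1*5))*(0*(-1) + (2 - 1*1)) = (-108 + (7 - 5/2 - 5))*(0 + (2 - 1)) = (-108 - 1/2)*(0 + 1) = -217/2*1 = -217/2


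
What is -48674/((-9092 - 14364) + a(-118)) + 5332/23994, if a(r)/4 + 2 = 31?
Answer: 80791/35010 ≈ 2.3077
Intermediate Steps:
a(r) = 116 (a(r) = -8 + 4*31 = -8 + 124 = 116)
-48674/((-9092 - 14364) + a(-118)) + 5332/23994 = -48674/((-9092 - 14364) + 116) + 5332/23994 = -48674/(-23456 + 116) + 5332*(1/23994) = -48674/(-23340) + 2/9 = -48674*(-1/23340) + 2/9 = 24337/11670 + 2/9 = 80791/35010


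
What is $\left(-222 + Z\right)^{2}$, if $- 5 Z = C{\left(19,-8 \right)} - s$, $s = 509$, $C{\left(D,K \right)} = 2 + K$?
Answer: $14161$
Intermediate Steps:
$Z = 103$ ($Z = - \frac{\left(2 - 8\right) - 509}{5} = - \frac{-6 - 509}{5} = \left(- \frac{1}{5}\right) \left(-515\right) = 103$)
$\left(-222 + Z\right)^{2} = \left(-222 + 103\right)^{2} = \left(-119\right)^{2} = 14161$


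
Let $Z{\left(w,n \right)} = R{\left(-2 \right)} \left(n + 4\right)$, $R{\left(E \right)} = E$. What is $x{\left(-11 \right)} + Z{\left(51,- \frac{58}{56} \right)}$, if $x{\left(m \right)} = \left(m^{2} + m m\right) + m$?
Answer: $\frac{3151}{14} \approx 225.07$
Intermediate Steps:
$x{\left(m \right)} = m + 2 m^{2}$ ($x{\left(m \right)} = \left(m^{2} + m^{2}\right) + m = 2 m^{2} + m = m + 2 m^{2}$)
$Z{\left(w,n \right)} = -8 - 2 n$ ($Z{\left(w,n \right)} = - 2 \left(n + 4\right) = - 2 \left(4 + n\right) = -8 - 2 n$)
$x{\left(-11 \right)} + Z{\left(51,- \frac{58}{56} \right)} = - 11 \left(1 + 2 \left(-11\right)\right) - \left(8 + 2 \left(- \frac{58}{56}\right)\right) = - 11 \left(1 - 22\right) - \left(8 + 2 \left(\left(-58\right) \frac{1}{56}\right)\right) = \left(-11\right) \left(-21\right) - \frac{83}{14} = 231 + \left(-8 + \frac{29}{14}\right) = 231 - \frac{83}{14} = \frac{3151}{14}$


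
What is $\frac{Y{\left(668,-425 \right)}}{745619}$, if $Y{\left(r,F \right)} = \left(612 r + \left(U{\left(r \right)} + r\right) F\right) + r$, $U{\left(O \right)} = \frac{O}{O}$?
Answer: $\frac{125159}{745619} \approx 0.16786$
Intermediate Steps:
$U{\left(O \right)} = 1$
$Y{\left(r,F \right)} = 613 r + F \left(1 + r\right)$ ($Y{\left(r,F \right)} = \left(612 r + \left(1 + r\right) F\right) + r = \left(612 r + F \left(1 + r\right)\right) + r = 613 r + F \left(1 + r\right)$)
$\frac{Y{\left(668,-425 \right)}}{745619} = \frac{-425 + 613 \cdot 668 - 283900}{745619} = \left(-425 + 409484 - 283900\right) \frac{1}{745619} = 125159 \cdot \frac{1}{745619} = \frac{125159}{745619}$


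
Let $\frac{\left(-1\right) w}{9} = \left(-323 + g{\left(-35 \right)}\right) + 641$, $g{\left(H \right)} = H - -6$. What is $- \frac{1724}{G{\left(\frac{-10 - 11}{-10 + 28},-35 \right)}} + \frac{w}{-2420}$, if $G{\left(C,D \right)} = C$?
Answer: $\frac{25050687}{16940} \approx 1478.8$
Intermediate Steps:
$g{\left(H \right)} = 6 + H$ ($g{\left(H \right)} = H + 6 = 6 + H$)
$w = -2601$ ($w = - 9 \left(\left(-323 + \left(6 - 35\right)\right) + 641\right) = - 9 \left(\left(-323 - 29\right) + 641\right) = - 9 \left(-352 + 641\right) = \left(-9\right) 289 = -2601$)
$- \frac{1724}{G{\left(\frac{-10 - 11}{-10 + 28},-35 \right)}} + \frac{w}{-2420} = - \frac{1724}{\left(-10 - 11\right) \frac{1}{-10 + 28}} - \frac{2601}{-2420} = - \frac{1724}{\left(-21\right) \frac{1}{18}} - - \frac{2601}{2420} = - \frac{1724}{\left(-21\right) \frac{1}{18}} + \frac{2601}{2420} = - \frac{1724}{- \frac{7}{6}} + \frac{2601}{2420} = \left(-1724\right) \left(- \frac{6}{7}\right) + \frac{2601}{2420} = \frac{10344}{7} + \frac{2601}{2420} = \frac{25050687}{16940}$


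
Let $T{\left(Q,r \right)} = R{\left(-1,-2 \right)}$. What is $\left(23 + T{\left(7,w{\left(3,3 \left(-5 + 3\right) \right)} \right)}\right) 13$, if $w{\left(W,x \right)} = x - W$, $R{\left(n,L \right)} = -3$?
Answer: $260$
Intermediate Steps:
$T{\left(Q,r \right)} = -3$
$\left(23 + T{\left(7,w{\left(3,3 \left(-5 + 3\right) \right)} \right)}\right) 13 = \left(23 - 3\right) 13 = 20 \cdot 13 = 260$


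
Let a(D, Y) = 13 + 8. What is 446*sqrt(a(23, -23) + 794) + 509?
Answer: 509 + 446*sqrt(815) ≈ 13242.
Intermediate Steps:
a(D, Y) = 21
446*sqrt(a(23, -23) + 794) + 509 = 446*sqrt(21 + 794) + 509 = 446*sqrt(815) + 509 = 509 + 446*sqrt(815)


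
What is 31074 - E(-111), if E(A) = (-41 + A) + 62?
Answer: 31164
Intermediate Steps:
E(A) = 21 + A
31074 - E(-111) = 31074 - (21 - 111) = 31074 - 1*(-90) = 31074 + 90 = 31164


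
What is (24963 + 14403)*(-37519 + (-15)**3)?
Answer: -1609833204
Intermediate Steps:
(24963 + 14403)*(-37519 + (-15)**3) = 39366*(-37519 - 3375) = 39366*(-40894) = -1609833204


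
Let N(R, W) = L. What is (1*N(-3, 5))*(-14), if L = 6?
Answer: -84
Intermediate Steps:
N(R, W) = 6
(1*N(-3, 5))*(-14) = (1*6)*(-14) = 6*(-14) = -84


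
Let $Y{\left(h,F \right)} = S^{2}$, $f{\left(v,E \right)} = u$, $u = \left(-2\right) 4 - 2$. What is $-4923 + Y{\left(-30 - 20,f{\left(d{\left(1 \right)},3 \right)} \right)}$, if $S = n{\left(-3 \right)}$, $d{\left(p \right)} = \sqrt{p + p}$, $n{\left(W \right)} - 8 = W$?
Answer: $-4898$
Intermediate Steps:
$n{\left(W \right)} = 8 + W$
$d{\left(p \right)} = \sqrt{2} \sqrt{p}$ ($d{\left(p \right)} = \sqrt{2 p} = \sqrt{2} \sqrt{p}$)
$u = -10$ ($u = -8 - 2 = -10$)
$S = 5$ ($S = 8 - 3 = 5$)
$f{\left(v,E \right)} = -10$
$Y{\left(h,F \right)} = 25$ ($Y{\left(h,F \right)} = 5^{2} = 25$)
$-4923 + Y{\left(-30 - 20,f{\left(d{\left(1 \right)},3 \right)} \right)} = -4923 + 25 = -4898$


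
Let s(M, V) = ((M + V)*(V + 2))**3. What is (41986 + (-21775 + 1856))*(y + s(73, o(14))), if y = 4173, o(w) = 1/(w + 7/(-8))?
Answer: 103401534599306269235423/1340095640625 ≈ 7.7160e+10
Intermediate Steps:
o(w) = 1/(-7/8 + w) (o(w) = 1/(w + 7*(-1/8)) = 1/(w - 7/8) = 1/(-7/8 + w))
s(M, V) = (2 + V)**3*(M + V)**3 (s(M, V) = ((M + V)*(2 + V))**3 = ((2 + V)*(M + V))**3 = (2 + V)**3*(M + V)**3)
(41986 + (-21775 + 1856))*(y + s(73, o(14))) = (41986 + (-21775 + 1856))*(4173 + (2 + 8/(-7 + 8*14))**3*(73 + 8/(-7 + 8*14))**3) = (41986 - 19919)*(4173 + (2 + 8/(-7 + 112))**3*(73 + 8/(-7 + 112))**3) = 22067*(4173 + (2 + 8/105)**3*(73 + 8/105)**3) = 22067*(4173 + (218/105)**3*(7673/105)**3) = 22067*(4173 + (10360232/1157625)*(451747330217/1157625)) = 22067*(4173 + 4680207146428730344/1340095640625) = 22067*(4685799365537058469/1340095640625) = 103401534599306269235423/1340095640625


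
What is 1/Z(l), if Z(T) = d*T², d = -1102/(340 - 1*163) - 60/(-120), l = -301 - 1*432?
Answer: -354/1089084803 ≈ -3.2504e-7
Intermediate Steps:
l = -733 (l = -301 - 432 = -733)
d = -2027/354 (d = -1102/(340 - 163) - 60*(-1/120) = -1102/177 + ½ = -2027/354 ≈ -5.7260)
Z(T) = -2027*T²/354
1/Z(l) = 1/(-2027/354*(-733)²) = 1/(-2027/354*537289) = 1/(-1089084803/354) = -354/1089084803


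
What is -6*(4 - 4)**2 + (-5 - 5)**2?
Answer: 100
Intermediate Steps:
-6*(4 - 4)**2 + (-5 - 5)**2 = -6*0**2 + (-10)**2 = -6*0 + 100 = 0 + 100 = 100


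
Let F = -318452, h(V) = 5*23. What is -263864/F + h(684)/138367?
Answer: 9136673017/11015811971 ≈ 0.82941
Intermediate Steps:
h(V) = 115
-263864/F + h(684)/138367 = -263864/(-318452) + 115/138367 = -263864*(-1/318452) + 115*(1/138367) = 65966/79613 + 115/138367 = 9136673017/11015811971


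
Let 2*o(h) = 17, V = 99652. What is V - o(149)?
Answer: 199287/2 ≈ 99644.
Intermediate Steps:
o(h) = 17/2 (o(h) = (½)*17 = 17/2)
V - o(149) = 99652 - 1*17/2 = 99652 - 17/2 = 199287/2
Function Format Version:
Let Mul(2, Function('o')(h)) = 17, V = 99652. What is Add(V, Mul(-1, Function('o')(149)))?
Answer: Rational(199287, 2) ≈ 99644.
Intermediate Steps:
Function('o')(h) = Rational(17, 2) (Function('o')(h) = Mul(Rational(1, 2), 17) = Rational(17, 2))
Add(V, Mul(-1, Function('o')(149))) = Add(99652, Mul(-1, Rational(17, 2))) = Add(99652, Rational(-17, 2)) = Rational(199287, 2)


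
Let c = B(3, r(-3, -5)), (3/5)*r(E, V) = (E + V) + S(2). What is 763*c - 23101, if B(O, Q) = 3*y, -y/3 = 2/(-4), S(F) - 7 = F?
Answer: -39335/2 ≈ -19668.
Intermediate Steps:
S(F) = 7 + F
y = 3/2 (y = -6/(-4) = -6*(-1)/4 = -3*(-½) = 3/2 ≈ 1.5000)
r(E, V) = 15 + 5*E/3 + 5*V/3 (r(E, V) = 5*((E + V) + (7 + 2))/3 = 5*((E + V) + 9)/3 = 5*(9 + E + V)/3 = 15 + 5*E/3 + 5*V/3)
B(O, Q) = 9/2 (B(O, Q) = 3*(3/2) = 9/2)
c = 9/2 ≈ 4.5000
763*c - 23101 = 763*(9/2) - 23101 = 6867/2 - 23101 = -39335/2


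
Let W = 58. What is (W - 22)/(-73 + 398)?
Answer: 36/325 ≈ 0.11077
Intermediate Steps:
(W - 22)/(-73 + 398) = (58 - 22)/(-73 + 398) = 36/325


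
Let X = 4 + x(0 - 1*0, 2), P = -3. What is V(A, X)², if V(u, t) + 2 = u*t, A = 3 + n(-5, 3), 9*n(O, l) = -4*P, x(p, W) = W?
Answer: 576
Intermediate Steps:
n(O, l) = 4/3 (n(O, l) = (-4*(-3))/9 = (⅑)*12 = 4/3)
X = 6 (X = 4 + 2 = 6)
A = 13/3 (A = 3 + 4/3 = 13/3 ≈ 4.3333)
V(u, t) = -2 + t*u (V(u, t) = -2 + u*t = -2 + t*u)
V(A, X)² = (-2 + 6*(13/3))² = (-2 + 26)² = 24² = 576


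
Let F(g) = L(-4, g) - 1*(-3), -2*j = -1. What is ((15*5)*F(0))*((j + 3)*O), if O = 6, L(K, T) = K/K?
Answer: 6300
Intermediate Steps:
L(K, T) = 1
j = ½ (j = -½*(-1) = ½ ≈ 0.50000)
F(g) = 4 (F(g) = 1 - 1*(-3) = 1 + 3 = 4)
((15*5)*F(0))*((j + 3)*O) = ((15*5)*4)*((½ + 3)*6) = (75*4)*((7/2)*6) = 300*21 = 6300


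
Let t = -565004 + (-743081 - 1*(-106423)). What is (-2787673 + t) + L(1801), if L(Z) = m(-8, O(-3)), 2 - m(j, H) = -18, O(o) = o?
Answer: -3989315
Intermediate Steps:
m(j, H) = 20 (m(j, H) = 2 - 1*(-18) = 2 + 18 = 20)
L(Z) = 20
t = -1201662 (t = -565004 + (-743081 + 106423) = -565004 - 636658 = -1201662)
(-2787673 + t) + L(1801) = (-2787673 - 1201662) + 20 = -3989335 + 20 = -3989315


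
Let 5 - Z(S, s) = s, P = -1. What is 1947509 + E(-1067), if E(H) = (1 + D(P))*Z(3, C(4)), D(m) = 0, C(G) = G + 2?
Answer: 1947508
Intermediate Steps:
C(G) = 2 + G
Z(S, s) = 5 - s
E(H) = -1 (E(H) = (1 + 0)*(5 - (2 + 4)) = 1*(5 - 1*6) = 1*(5 - 6) = 1*(-1) = -1)
1947509 + E(-1067) = 1947509 - 1 = 1947508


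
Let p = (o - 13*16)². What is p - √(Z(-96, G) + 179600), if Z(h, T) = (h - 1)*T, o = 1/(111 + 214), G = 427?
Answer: 4569624801/105625 - √138181 ≈ 42891.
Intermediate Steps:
o = 1/325 ≈ 0.0030769
Z(h, T) = T*(-1 + h) (Z(h, T) = (-1 + h)*T = T*(-1 + h))
p = 4569624801/105625 (p = (1/325 - 13*16)² = (1/325 - 208)² = (-67599/325)² = 4569624801/105625 ≈ 43263.)
p - √(Z(-96, G) + 179600) = 4569624801/105625 - √(427*(-1 - 96) + 179600) = 4569624801/105625 - √(427*(-97) + 179600) = 4569624801/105625 - √(-41419 + 179600) = 4569624801/105625 - √138181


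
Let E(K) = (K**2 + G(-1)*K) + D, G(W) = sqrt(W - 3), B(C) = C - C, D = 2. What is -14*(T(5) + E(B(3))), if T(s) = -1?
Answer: -14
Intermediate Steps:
B(C) = 0
G(W) = sqrt(-3 + W)
E(K) = 2 + K**2 + 2*I*K (E(K) = (K**2 + sqrt(-3 - 1)*K) + 2 = (K**2 + sqrt(-4)*K) + 2 = (K**2 + (2*I)*K) + 2 = (K**2 + 2*I*K) + 2 = 2 + K**2 + 2*I*K)
-14*(T(5) + E(B(3))) = -14*(-1 + (2 + 0**2 + 2*I*0)) = -14*(-1 + (2 + 0 + 0)) = -14*(-1 + 2) = -14*1 = -14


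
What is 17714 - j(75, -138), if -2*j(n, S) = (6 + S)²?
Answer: 26426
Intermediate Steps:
j(n, S) = -(6 + S)²/2
17714 - j(75, -138) = 17714 - (-1)*(6 - 138)²/2 = 17714 - (-1)*(-132)²/2 = 17714 - (-1)*17424/2 = 17714 - 1*(-8712) = 17714 + 8712 = 26426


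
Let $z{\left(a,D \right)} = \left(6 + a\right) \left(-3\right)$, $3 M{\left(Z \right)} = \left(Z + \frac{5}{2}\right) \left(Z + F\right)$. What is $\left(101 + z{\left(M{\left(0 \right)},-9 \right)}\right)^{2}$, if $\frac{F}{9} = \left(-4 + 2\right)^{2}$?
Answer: $49$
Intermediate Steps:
$F = 36$ ($F = 9 \left(-4 + 2\right)^{2} = 9 \left(-2\right)^{2} = 9 \cdot 4 = 36$)
$M{\left(Z \right)} = \frac{\left(36 + Z\right) \left(\frac{5}{2} + Z\right)}{3}$ ($M{\left(Z \right)} = \frac{\left(Z + \frac{5}{2}\right) \left(Z + 36\right)}{3} = \frac{\left(Z + 5 \cdot \frac{1}{2}\right) \left(36 + Z\right)}{3} = \frac{\left(Z + \frac{5}{2}\right) \left(36 + Z\right)}{3} = \frac{\left(\frac{5}{2} + Z\right) \left(36 + Z\right)}{3} = \frac{\left(36 + Z\right) \left(\frac{5}{2} + Z\right)}{3}$)
$z{\left(a,D \right)} = -18 - 3 a$
$\left(101 + z{\left(M{\left(0 \right)},-9 \right)}\right)^{2} = \left(101 - \left(18 + 3 \left(30 + \frac{0^{2}}{3} + \frac{77}{6} \cdot 0\right)\right)\right)^{2} = \left(101 - \left(18 + 3 \left(30 + \frac{1}{3} \cdot 0 + 0\right)\right)\right)^{2} = \left(101 - \left(18 + 3 \left(30 + 0 + 0\right)\right)\right)^{2} = \left(101 - 108\right)^{2} = \left(-7\right)^{2} = 49$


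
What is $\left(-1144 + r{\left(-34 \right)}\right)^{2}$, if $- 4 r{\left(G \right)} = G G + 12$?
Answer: $2062096$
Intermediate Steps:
$r{\left(G \right)} = -3 - \frac{G^{2}}{4}$ ($r{\left(G \right)} = - \frac{G G + 12}{4} = - \frac{G^{2} + 12}{4} = - \frac{12 + G^{2}}{4} = -3 - \frac{G^{2}}{4}$)
$\left(-1144 + r{\left(-34 \right)}\right)^{2} = \left(-1144 - \left(3 + \frac{\left(-34\right)^{2}}{4}\right)\right)^{2} = \left(-1144 - 292\right)^{2} = \left(-1436\right)^{2} = 2062096$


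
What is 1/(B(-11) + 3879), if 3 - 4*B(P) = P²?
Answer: 2/7699 ≈ 0.00025977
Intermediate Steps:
B(P) = ¾ - P²/4
1/(B(-11) + 3879) = 1/((¾ - ¼*(-11)²) + 3879) = 1/((¾ - ¼*121) + 3879) = 1/((¾ - 121/4) + 3879) = 1/(-59/2 + 3879) = 1/(7699/2) = 2/7699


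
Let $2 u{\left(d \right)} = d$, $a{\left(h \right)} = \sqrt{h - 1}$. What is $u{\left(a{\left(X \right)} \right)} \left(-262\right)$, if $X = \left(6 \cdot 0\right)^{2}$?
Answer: $- 131 i \approx - 131.0 i$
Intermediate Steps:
$X = 0$ ($X = 0^{2} = 0$)
$a{\left(h \right)} = \sqrt{-1 + h}$
$u{\left(d \right)} = \frac{d}{2}$
$u{\left(a{\left(X \right)} \right)} \left(-262\right) = \frac{\sqrt{-1 + 0}}{2} \left(-262\right) = \frac{\sqrt{-1}}{2} \left(-262\right) = \frac{i}{2} \left(-262\right) = - 131 i$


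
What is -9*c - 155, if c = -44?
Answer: 241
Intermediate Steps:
-9*c - 155 = -9*(-44) - 155 = 396 - 155 = 241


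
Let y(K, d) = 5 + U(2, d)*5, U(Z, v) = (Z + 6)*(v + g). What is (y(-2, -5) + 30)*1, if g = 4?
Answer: -5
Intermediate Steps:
U(Z, v) = (4 + v)*(6 + Z) (U(Z, v) = (Z + 6)*(v + 4) = (6 + Z)*(4 + v) = (4 + v)*(6 + Z))
y(K, d) = 165 + 40*d (y(K, d) = 5 + (24 + 4*2 + 6*d + 2*d)*5 = 5 + (24 + 8 + 6*d + 2*d)*5 = 5 + (32 + 8*d)*5 = 5 + (160 + 40*d) = 165 + 40*d)
(y(-2, -5) + 30)*1 = ((165 + 40*(-5)) + 30)*1 = ((165 - 200) + 30)*1 = (-35 + 30)*1 = -5*1 = -5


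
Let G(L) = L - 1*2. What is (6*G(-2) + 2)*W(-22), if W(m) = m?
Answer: 484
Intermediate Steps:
G(L) = -2 + L (G(L) = L - 2 = -2 + L)
(6*G(-2) + 2)*W(-22) = (6*(-2 - 2) + 2)*(-22) = (6*(-4) + 2)*(-22) = (-24 + 2)*(-22) = -22*(-22) = 484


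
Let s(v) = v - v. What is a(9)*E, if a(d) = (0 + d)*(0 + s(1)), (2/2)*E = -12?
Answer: 0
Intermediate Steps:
s(v) = 0
E = -12
a(d) = 0 (a(d) = (0 + d)*(0 + 0) = d*0 = 0)
a(9)*E = 0*(-12) = 0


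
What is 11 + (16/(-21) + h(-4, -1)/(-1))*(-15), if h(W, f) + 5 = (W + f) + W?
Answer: -1313/7 ≈ -187.57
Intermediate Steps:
h(W, f) = -5 + f + 2*W (h(W, f) = -5 + ((W + f) + W) = -5 + (f + 2*W) = -5 + f + 2*W)
11 + (16/(-21) + h(-4, -1)/(-1))*(-15) = 11 + (16/(-21) + (-5 - 1 + 2*(-4))/(-1))*(-15) = 11 + (16*(-1/21) + (-5 - 1 - 8)*(-1))*(-15) = 11 + (-16/21 - 14*(-1))*(-15) = 11 + (-16/21 + 14)*(-15) = 11 + (278/21)*(-15) = 11 - 1390/7 = -1313/7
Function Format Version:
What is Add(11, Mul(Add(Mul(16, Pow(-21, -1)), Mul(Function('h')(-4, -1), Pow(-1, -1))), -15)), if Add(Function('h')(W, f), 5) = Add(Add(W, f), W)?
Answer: Rational(-1313, 7) ≈ -187.57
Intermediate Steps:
Function('h')(W, f) = Add(-5, f, Mul(2, W)) (Function('h')(W, f) = Add(-5, Add(Add(W, f), W)) = Add(-5, Add(f, Mul(2, W))) = Add(-5, f, Mul(2, W)))
Add(11, Mul(Add(Mul(16, Pow(-21, -1)), Mul(Function('h')(-4, -1), Pow(-1, -1))), -15)) = Add(11, Mul(Add(Mul(16, Pow(-21, -1)), Mul(Add(-5, -1, Mul(2, -4)), Pow(-1, -1))), -15)) = Add(11, Mul(Add(Mul(16, Rational(-1, 21)), Mul(Add(-5, -1, -8), -1)), -15)) = Add(11, Mul(Add(Rational(-16, 21), Mul(-14, -1)), -15)) = Add(11, Mul(Add(Rational(-16, 21), 14), -15)) = Add(11, Mul(Rational(278, 21), -15)) = Add(11, Rational(-1390, 7)) = Rational(-1313, 7)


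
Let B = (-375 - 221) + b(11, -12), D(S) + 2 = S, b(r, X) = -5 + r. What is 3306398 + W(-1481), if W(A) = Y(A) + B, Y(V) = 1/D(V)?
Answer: 4902513263/1483 ≈ 3.3058e+6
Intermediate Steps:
D(S) = -2 + S
B = -590 (B = (-375 - 221) + (-5 + 11) = -596 + 6 = -590)
Y(V) = 1/(-2 + V)
W(A) = -590 + 1/(-2 + A) (W(A) = 1/(-2 + A) - 590 = -590 + 1/(-2 + A))
3306398 + W(-1481) = 3306398 + (1181 - 590*(-1481))/(-2 - 1481) = 3306398 + (1181 + 873790)/(-1483) = 3306398 - 1/1483*874971 = 3306398 - 874971/1483 = 4902513263/1483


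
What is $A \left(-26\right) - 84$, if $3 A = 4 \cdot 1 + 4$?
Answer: $- \frac{460}{3} \approx -153.33$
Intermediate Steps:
$A = \frac{8}{3}$ ($A = \frac{4 \cdot 1 + 4}{3} = \frac{4 + 4}{3} = \frac{1}{3} \cdot 8 = \frac{8}{3} \approx 2.6667$)
$A \left(-26\right) - 84 = \frac{8}{3} \left(-26\right) - 84 = - \frac{208}{3} - 84 = - \frac{460}{3}$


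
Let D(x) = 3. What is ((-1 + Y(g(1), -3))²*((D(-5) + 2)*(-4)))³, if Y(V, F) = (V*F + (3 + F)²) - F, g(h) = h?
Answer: -8000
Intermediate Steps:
Y(V, F) = (3 + F)² - F + F*V (Y(V, F) = (F*V + (3 + F)²) - F = ((3 + F)² + F*V) - F = (3 + F)² - F + F*V)
((-1 + Y(g(1), -3))²*((D(-5) + 2)*(-4)))³ = ((-1 + ((3 - 3)² - 1*(-3) - 3*1))²*((3 + 2)*(-4)))³ = ((-1 + (0² + 3 - 3))²*(5*(-4)))³ = ((-1 + (0 + 3 - 3))²*(-20))³ = ((-1 + 0)²*(-20))³ = ((-1)²*(-20))³ = (1*(-20))³ = (-20)³ = -8000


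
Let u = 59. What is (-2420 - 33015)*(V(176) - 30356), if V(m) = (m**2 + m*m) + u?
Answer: -1121694925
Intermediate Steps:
V(m) = 59 + 2*m**2 (V(m) = (m**2 + m*m) + 59 = (m**2 + m**2) + 59 = 2*m**2 + 59 = 59 + 2*m**2)
(-2420 - 33015)*(V(176) - 30356) = (-2420 - 33015)*((59 + 2*176**2) - 30356) = -35435*((59 + 2*30976) - 30356) = -35435*((59 + 61952) - 30356) = -35435*(62011 - 30356) = -35435*31655 = -1121694925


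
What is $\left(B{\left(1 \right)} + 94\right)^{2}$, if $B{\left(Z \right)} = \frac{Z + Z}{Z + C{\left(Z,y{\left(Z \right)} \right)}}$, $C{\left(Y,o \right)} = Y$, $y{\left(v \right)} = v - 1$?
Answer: $9025$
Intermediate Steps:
$y{\left(v \right)} = -1 + v$
$B{\left(Z \right)} = 1$ ($B{\left(Z \right)} = \frac{Z + Z}{Z + Z} = \frac{2 Z}{2 Z} = 2 Z \frac{1}{2 Z} = 1$)
$\left(B{\left(1 \right)} + 94\right)^{2} = \left(1 + 94\right)^{2} = 95^{2} = 9025$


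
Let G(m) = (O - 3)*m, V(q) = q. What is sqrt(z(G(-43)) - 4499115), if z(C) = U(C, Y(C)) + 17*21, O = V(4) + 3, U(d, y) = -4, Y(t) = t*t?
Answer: I*sqrt(4498762) ≈ 2121.0*I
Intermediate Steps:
Y(t) = t**2
O = 7 (O = 4 + 3 = 7)
G(m) = 4*m (G(m) = (7 - 3)*m = 4*m)
z(C) = 353 (z(C) = -4 + 17*21 = -4 + 357 = 353)
sqrt(z(G(-43)) - 4499115) = sqrt(353 - 4499115) = sqrt(-4498762) = I*sqrt(4498762)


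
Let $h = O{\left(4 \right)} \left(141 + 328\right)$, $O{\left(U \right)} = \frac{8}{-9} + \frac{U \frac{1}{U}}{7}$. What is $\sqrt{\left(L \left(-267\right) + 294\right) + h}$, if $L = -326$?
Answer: $\frac{5 \sqrt{31315}}{3} \approx 294.93$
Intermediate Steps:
$O{\left(U \right)} = - \frac{47}{63}$ ($O{\left(U \right)} = 8 \left(- \frac{1}{9}\right) + 1 \cdot \frac{1}{7} = - \frac{8}{9} + \frac{1}{7} = - \frac{47}{63}$)
$h = - \frac{3149}{9}$ ($h = - \frac{47 \left(141 + 328\right)}{63} = \left(- \frac{47}{63}\right) 469 = - \frac{3149}{9} \approx -349.89$)
$\sqrt{\left(L \left(-267\right) + 294\right) + h} = \sqrt{\left(\left(-326\right) \left(-267\right) + 294\right) - \frac{3149}{9}} = \sqrt{\left(87042 + 294\right) - \frac{3149}{9}} = \sqrt{87336 - \frac{3149}{9}} = \sqrt{\frac{782875}{9}} = \frac{5 \sqrt{31315}}{3}$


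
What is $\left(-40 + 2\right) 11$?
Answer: $-418$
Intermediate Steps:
$\left(-40 + 2\right) 11 = \left(-38\right) 11 = -418$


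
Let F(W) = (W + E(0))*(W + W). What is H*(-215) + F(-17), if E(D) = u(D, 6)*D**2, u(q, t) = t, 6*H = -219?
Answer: 16851/2 ≈ 8425.5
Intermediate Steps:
H = -73/2 (H = (1/6)*(-219) = -73/2 ≈ -36.500)
E(D) = 6*D**2
F(W) = 2*W**2 (F(W) = (W + 6*0**2)*(W + W) = (W + 6*0)*(2*W) = (W + 0)*(2*W) = W*(2*W) = 2*W**2)
H*(-215) + F(-17) = -73/2*(-215) + 2*(-17)**2 = 15695/2 + 2*289 = 15695/2 + 578 = 16851/2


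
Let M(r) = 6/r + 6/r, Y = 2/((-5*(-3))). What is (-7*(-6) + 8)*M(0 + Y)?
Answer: 4500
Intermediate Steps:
Y = 2/15 ≈ 0.13333
M(r) = 12/r
(-7*(-6) + 8)*M(0 + Y) = (-7*(-6) + 8)*(12/(0 + 2/15)) = (42 + 8)*(12/(2/15)) = 50*(12*(15/2)) = 50*90 = 4500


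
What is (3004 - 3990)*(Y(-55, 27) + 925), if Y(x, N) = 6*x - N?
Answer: -560048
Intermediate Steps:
Y(x, N) = -N + 6*x
(3004 - 3990)*(Y(-55, 27) + 925) = (3004 - 3990)*((-1*27 + 6*(-55)) + 925) = -986*((-27 - 330) + 925) = -986*(-357 + 925) = -986*568 = -560048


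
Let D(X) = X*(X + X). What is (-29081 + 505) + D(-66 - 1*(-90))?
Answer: -27424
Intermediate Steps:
D(X) = 2*X**2 (D(X) = X*(2*X) = 2*X**2)
(-29081 + 505) + D(-66 - 1*(-90)) = (-29081 + 505) + 2*(-66 - 1*(-90))**2 = -28576 + 2*(-66 + 90)**2 = -28576 + 2*24**2 = -28576 + 2*576 = -28576 + 1152 = -27424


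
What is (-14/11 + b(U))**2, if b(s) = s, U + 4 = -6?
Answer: 15376/121 ≈ 127.07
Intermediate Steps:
U = -10 (U = -4 - 6 = -10)
(-14/11 + b(U))**2 = (-14/11 - 10)**2 = (-124/11)**2 = 15376/121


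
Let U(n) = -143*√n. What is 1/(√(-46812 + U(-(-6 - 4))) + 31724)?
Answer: 1/(31724 + I*√(46812 + 143*√10)) ≈ 3.152e-5 - 2.16e-7*I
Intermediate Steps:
1/(√(-46812 + U(-(-6 - 4))) + 31724) = 1/(√(-46812 - 143*√10) + 31724) = 1/(31724 + √(-46812 - 143*√10))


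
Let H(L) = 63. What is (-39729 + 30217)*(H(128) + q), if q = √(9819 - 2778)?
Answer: -599256 - 9512*√7041 ≈ -1.3974e+6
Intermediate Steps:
q = √7041 ≈ 83.911
(-39729 + 30217)*(H(128) + q) = (-39729 + 30217)*(63 + √7041) = -9512*(63 + √7041) = -599256 - 9512*√7041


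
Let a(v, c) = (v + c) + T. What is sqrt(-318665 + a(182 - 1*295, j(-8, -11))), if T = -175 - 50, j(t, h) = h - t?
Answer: I*sqrt(319006) ≈ 564.81*I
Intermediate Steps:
T = -225
a(v, c) = -225 + c + v (a(v, c) = (v + c) - 225 = (c + v) - 225 = -225 + c + v)
sqrt(-318665 + a(182 - 1*295, j(-8, -11))) = sqrt(-318665 + (-225 + (-11 - 1*(-8)) + (182 - 1*295))) = sqrt(-318665 + (-225 + (-11 + 8) + (182 - 295))) = sqrt(-318665 + (-225 - 3 - 113)) = sqrt(-318665 - 341) = sqrt(-319006) = I*sqrt(319006)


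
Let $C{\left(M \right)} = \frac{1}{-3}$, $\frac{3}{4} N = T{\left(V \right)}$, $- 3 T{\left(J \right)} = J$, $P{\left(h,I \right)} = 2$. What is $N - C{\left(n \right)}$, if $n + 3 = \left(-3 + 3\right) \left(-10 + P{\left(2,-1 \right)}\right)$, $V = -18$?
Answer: $\frac{25}{3} \approx 8.3333$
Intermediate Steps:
$T{\left(J \right)} = - \frac{J}{3}$
$N = 8$ ($N = \frac{4 \left(\left(- \frac{1}{3}\right) \left(-18\right)\right)}{3} = \frac{4}{3} \cdot 6 = 8$)
$n = -3$ ($n = -3 + \left(-3 + 3\right) \left(-10 + 2\right) = -3 + 0 \left(-8\right) = -3 + 0 = -3$)
$C{\left(M \right)} = - \frac{1}{3}$
$N - C{\left(n \right)} = 8 - - \frac{1}{3} = 8 + \frac{1}{3} = \frac{25}{3}$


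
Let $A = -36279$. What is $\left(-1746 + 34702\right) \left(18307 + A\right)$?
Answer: $-592285232$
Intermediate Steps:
$\left(-1746 + 34702\right) \left(18307 + A\right) = \left(-1746 + 34702\right) \left(18307 - 36279\right) = 32956 \left(-17972\right) = -592285232$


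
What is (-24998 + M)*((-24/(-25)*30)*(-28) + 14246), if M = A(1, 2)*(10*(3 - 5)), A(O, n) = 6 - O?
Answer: -1686535404/5 ≈ -3.3731e+8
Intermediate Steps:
M = -100 (M = (6 - 1*1)*(10*(3 - 5)) = (6 - 1)*(10*(-2)) = 5*(-20) = -100)
(-24998 + M)*((-24/(-25)*30)*(-28) + 14246) = (-24998 - 100)*((-24/(-25)*30)*(-28) + 14246) = -25098*((-24*(-1/25)*30)*(-28) + 14246) = -25098*(((24/25)*30)*(-28) + 14246) = -25098*((144/5)*(-28) + 14246) = -25098*(-4032/5 + 14246) = -25098*67198/5 = -1686535404/5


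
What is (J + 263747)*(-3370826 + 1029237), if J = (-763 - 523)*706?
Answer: 1508379044541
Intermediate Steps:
J = -907916 (J = -1286*706 = -907916)
(J + 263747)*(-3370826 + 1029237) = (-907916 + 263747)*(-3370826 + 1029237) = -644169*(-2341589) = 1508379044541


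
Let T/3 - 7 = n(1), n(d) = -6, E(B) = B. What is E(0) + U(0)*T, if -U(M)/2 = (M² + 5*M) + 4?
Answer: -24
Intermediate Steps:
T = 3 (T = 21 + 3*(-6) = 21 - 18 = 3)
U(M) = -8 - 10*M - 2*M² (U(M) = -2*((M² + 5*M) + 4) = -2*(4 + M² + 5*M) = -8 - 10*M - 2*M²)
E(0) + U(0)*T = 0 + (-8 - 10*0 - 2*0²)*3 = 0 + (-8 + 0 - 2*0)*3 = 0 + (-8 + 0 + 0)*3 = 0 - 8*3 = 0 - 24 = -24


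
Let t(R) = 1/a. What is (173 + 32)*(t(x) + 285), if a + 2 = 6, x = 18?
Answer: 233905/4 ≈ 58476.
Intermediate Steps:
a = 4 (a = -2 + 6 = 4)
t(R) = 1/4
(173 + 32)*(t(x) + 285) = (173 + 32)*(1/4 + 285) = 205*(1141/4) = 233905/4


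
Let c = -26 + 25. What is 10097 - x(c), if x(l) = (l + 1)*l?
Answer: 10097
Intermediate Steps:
c = -1
x(l) = l*(1 + l) (x(l) = (1 + l)*l = l*(1 + l))
10097 - x(c) = 10097 - (-1)*(1 - 1) = 10097 - (-1)*0 = 10097 - 1*0 = 10097 + 0 = 10097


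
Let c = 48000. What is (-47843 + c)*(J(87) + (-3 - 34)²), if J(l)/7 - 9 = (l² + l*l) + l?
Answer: 16957099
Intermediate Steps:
J(l) = 63 + 7*l + 14*l² (J(l) = 63 + 7*((l² + l*l) + l) = 63 + 7*((l² + l²) + l) = 63 + 7*(2*l² + l) = 63 + 7*(l + 2*l²) = 63 + (7*l + 14*l²) = 63 + 7*l + 14*l²)
(-47843 + c)*(J(87) + (-3 - 34)²) = (-47843 + 48000)*((63 + 7*87 + 14*87²) + (-3 - 34)²) = 157*((63 + 609 + 14*7569) + (-37)²) = 157*((63 + 609 + 105966) + 1369) = 157*(106638 + 1369) = 157*108007 = 16957099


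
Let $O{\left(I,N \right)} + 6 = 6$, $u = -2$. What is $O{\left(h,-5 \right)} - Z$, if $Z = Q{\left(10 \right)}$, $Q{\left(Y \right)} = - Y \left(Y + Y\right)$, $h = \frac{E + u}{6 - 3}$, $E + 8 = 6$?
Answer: $200$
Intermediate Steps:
$E = -2$ ($E = -8 + 6 = -2$)
$h = - \frac{4}{3}$ ($h = \frac{-2 - 2}{6 - 3} = - \frac{4}{3} \approx -1.3333$)
$Q{\left(Y \right)} = - 2 Y^{2}$ ($Q{\left(Y \right)} = - Y 2 Y = - 2 Y^{2}$)
$O{\left(I,N \right)} = 0$ ($O{\left(I,N \right)} = -6 + 6 = 0$)
$Z = -200$ ($Z = - 2 \cdot 10^{2} = \left(-2\right) 100 = -200$)
$O{\left(h,-5 \right)} - Z = 0 - -200 = 0 + 200 = 200$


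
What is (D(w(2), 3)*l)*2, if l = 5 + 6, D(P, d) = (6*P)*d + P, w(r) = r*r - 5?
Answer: -418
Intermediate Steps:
w(r) = -5 + r**2 (w(r) = r**2 - 5 = -5 + r**2)
D(P, d) = P + 6*P*d (D(P, d) = 6*P*d + P = P + 6*P*d)
l = 11
(D(w(2), 3)*l)*2 = (((-5 + 2**2)*(1 + 6*3))*11)*2 = (((-5 + 4)*(1 + 18))*11)*2 = (-1*19*11)*2 = -19*11*2 = -209*2 = -418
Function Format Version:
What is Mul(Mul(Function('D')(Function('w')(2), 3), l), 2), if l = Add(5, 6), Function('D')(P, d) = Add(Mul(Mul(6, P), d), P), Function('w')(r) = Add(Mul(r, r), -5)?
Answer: -418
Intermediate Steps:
Function('w')(r) = Add(-5, Pow(r, 2)) (Function('w')(r) = Add(Pow(r, 2), -5) = Add(-5, Pow(r, 2)))
Function('D')(P, d) = Add(P, Mul(6, P, d)) (Function('D')(P, d) = Add(Mul(6, P, d), P) = Add(P, Mul(6, P, d)))
l = 11
Mul(Mul(Function('D')(Function('w')(2), 3), l), 2) = Mul(Mul(Mul(Add(-5, Pow(2, 2)), Add(1, Mul(6, 3))), 11), 2) = Mul(Mul(Mul(Add(-5, 4), Add(1, 18)), 11), 2) = Mul(Mul(Mul(-1, 19), 11), 2) = Mul(Mul(-19, 11), 2) = Mul(-209, 2) = -418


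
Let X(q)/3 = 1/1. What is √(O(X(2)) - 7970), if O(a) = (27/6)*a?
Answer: I*√31826/2 ≈ 89.199*I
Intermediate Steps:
X(q) = 3 (X(q) = 3/1 = 3*1 = 3)
O(a) = 9*a/2 (O(a) = (27*(⅙))*a = 9*a/2)
√(O(X(2)) - 7970) = √((9/2)*3 - 7970) = √(27/2 - 7970) = √(-15913/2) = I*√31826/2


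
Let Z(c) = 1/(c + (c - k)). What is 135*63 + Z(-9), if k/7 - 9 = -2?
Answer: 569834/67 ≈ 8505.0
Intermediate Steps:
k = 49 (k = 63 + 7*(-2) = 63 - 14 = 49)
Z(c) = 1/(-49 + 2*c) (Z(c) = 1/(c + (c - 1*49)) = 1/(c + (c - 49)) = 1/(c + (-49 + c)) = 1/(-49 + 2*c))
135*63 + Z(-9) = 135*63 + 1/(-49 + 2*(-9)) = 8505 + 1/(-49 - 18) = 8505 + 1/(-67) = 8505 - 1/67 = 569834/67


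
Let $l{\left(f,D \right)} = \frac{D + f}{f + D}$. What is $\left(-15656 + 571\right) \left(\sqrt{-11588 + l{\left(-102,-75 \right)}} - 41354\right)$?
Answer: $623825090 - 15085 i \sqrt{11587} \approx 6.2382 \cdot 10^{8} - 1.6238 \cdot 10^{6} i$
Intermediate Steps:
$l{\left(f,D \right)} = 1$ ($l{\left(f,D \right)} = \frac{D + f}{D + f} = 1$)
$\left(-15656 + 571\right) \left(\sqrt{-11588 + l{\left(-102,-75 \right)}} - 41354\right) = \left(-15656 + 571\right) \left(\sqrt{-11588 + 1} - 41354\right) = - 15085 \left(\sqrt{-11587} - 41354\right) = - 15085 \left(i \sqrt{11587} - 41354\right) = - 15085 \left(-41354 + i \sqrt{11587}\right) = 623825090 - 15085 i \sqrt{11587}$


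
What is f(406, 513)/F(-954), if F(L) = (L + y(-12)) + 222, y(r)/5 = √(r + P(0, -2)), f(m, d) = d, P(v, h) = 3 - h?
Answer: -375516/535999 - 2565*I*√7/535999 ≈ -0.70059 - 0.012661*I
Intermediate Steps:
y(r) = 5*√(5 + r) (y(r) = 5*√(r + (3 - 1*(-2))) = 5*√(r + (3 + 2)) = 5*√(r + 5) = 5*√(5 + r))
F(L) = 222 + L + 5*I*√7 (F(L) = (L + 5*√(5 - 12)) + 222 = (L + 5*√(-7)) + 222 = (L + 5*(I*√7)) + 222 = (L + 5*I*√7) + 222 = 222 + L + 5*I*√7)
f(406, 513)/F(-954) = 513/(222 - 954 + 5*I*√7) = 513/(-732 + 5*I*√7)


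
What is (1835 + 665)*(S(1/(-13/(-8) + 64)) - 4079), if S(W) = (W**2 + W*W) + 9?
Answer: -4487174488/441 ≈ -1.0175e+7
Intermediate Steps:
S(W) = 9 + 2*W**2 (S(W) = (W**2 + W**2) + 9 = 2*W**2 + 9 = 9 + 2*W**2)
(1835 + 665)*(S(1/(-13/(-8) + 64)) - 4079) = (1835 + 665)*((9 + 2*(1/(-13/(-8) + 64))**2) - 4079) = 2500*((9 + 2*(1/(-13*(-1/8) + 64))**2) - 4079) = 2500*((9 + 2*(1/(13/8 + 64))**2) - 4079) = 2500*((9 + 2*(1/(525/8))**2) - 4079) = 2500*((9 + 2*(8/525)**2) - 4079) = 2500*((9 + 2*(64/275625)) - 4079) = 2500*((9 + 128/275625) - 4079) = 2500*(2480753/275625 - 4079) = 2500*(-1121793622/275625) = -4487174488/441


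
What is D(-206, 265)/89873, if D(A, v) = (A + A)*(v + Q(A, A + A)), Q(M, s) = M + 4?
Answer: -3708/12839 ≈ -0.28881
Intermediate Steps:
Q(M, s) = 4 + M
D(A, v) = 2*A*(4 + A + v) (D(A, v) = (A + A)*(v + (4 + A)) = (2*A)*(4 + A + v) = 2*A*(4 + A + v))
D(-206, 265)/89873 = (2*(-206)*(4 - 206 + 265))/89873 = (2*(-206)*63)*(1/89873) = -25956*1/89873 = -3708/12839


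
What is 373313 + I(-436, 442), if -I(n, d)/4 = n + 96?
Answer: 374673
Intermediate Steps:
I(n, d) = -384 - 4*n (I(n, d) = -4*(n + 96) = -4*(96 + n) = -384 - 4*n)
373313 + I(-436, 442) = 373313 + (-384 - 4*(-436)) = 373313 + (-384 + 1744) = 373313 + 1360 = 374673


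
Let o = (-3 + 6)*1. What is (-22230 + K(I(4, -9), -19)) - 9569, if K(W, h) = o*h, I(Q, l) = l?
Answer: -31856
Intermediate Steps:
o = 3 (o = 3*1 = 3)
K(W, h) = 3*h
(-22230 + K(I(4, -9), -19)) - 9569 = (-22230 + 3*(-19)) - 9569 = (-22230 - 57) - 9569 = -22287 - 9569 = -31856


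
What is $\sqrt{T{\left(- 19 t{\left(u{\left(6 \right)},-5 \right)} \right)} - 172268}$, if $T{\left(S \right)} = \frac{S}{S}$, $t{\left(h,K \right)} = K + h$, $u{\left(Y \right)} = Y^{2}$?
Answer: $i \sqrt{172267} \approx 415.05 i$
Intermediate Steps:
$T{\left(S \right)} = 1$
$\sqrt{T{\left(- 19 t{\left(u{\left(6 \right)},-5 \right)} \right)} - 172268} = \sqrt{1 - 172268} = \sqrt{-172267} = i \sqrt{172267}$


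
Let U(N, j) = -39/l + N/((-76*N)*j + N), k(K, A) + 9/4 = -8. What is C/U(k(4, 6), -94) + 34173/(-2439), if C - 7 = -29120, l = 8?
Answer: 449912828021/75513337 ≈ 5958.1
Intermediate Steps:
k(K, A) = -41/4 (k(K, A) = -9/4 - 8 = -41/4)
C = -29113 (C = 7 - 29120 = -29113)
U(N, j) = -39/8 + N/(N - 76*N*j) (U(N, j) = -39/8 + N/((-76*N)*j + N) = -39*1/8 + N/(-76*N*j + N) = -39/8 + N/(N - 76*N*j))
C/U(k(4, 6), -94) + 34173/(-2439) = -29113*8*(-1 + 76*(-94))/(31 - 2964*(-94)) + 34173/(-2439) = -29113*8*(-1 - 7144)/(31 + 278616) + 34173*(-1/2439) = -29113/((1/8)*278647/(-7145)) - 3797/271 = -29113/((1/8)*(-1/7145)*278647) - 3797/271 = -29113/(-278647/57160) - 3797/271 = -29113*(-57160/278647) - 3797/271 = 1664099080/278647 - 3797/271 = 449912828021/75513337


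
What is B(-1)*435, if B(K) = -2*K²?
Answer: -870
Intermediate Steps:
B(-1)*435 = -2*(-1)²*435 = -2*1*435 = -2*435 = -870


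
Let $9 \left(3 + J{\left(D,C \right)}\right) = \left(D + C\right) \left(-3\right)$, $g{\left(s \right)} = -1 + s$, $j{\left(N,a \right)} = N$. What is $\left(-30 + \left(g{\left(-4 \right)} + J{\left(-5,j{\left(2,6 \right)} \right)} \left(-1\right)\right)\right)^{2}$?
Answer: $1089$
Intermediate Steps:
$J{\left(D,C \right)} = -3 - \frac{C}{3} - \frac{D}{3}$ ($J{\left(D,C \right)} = -3 + \frac{\left(D + C\right) \left(-3\right)}{9} = -3 + \frac{\left(C + D\right) \left(-3\right)}{9} = -3 + \frac{- 3 C - 3 D}{9} = -3 - \left(\frac{C}{3} + \frac{D}{3}\right) = -3 - \frac{C}{3} - \frac{D}{3}$)
$\left(-30 + \left(g{\left(-4 \right)} + J{\left(-5,j{\left(2,6 \right)} \right)} \left(-1\right)\right)\right)^{2} = \left(-30 + \left(\left(-1 - 4\right) + \left(-3 - \frac{2}{3} - - \frac{5}{3}\right) \left(-1\right)\right)\right)^{2} = \left(-30 - \left(5 - \left(-3 - \frac{2}{3} + \frac{5}{3}\right) \left(-1\right)\right)\right)^{2} = \left(-30 - 3\right)^{2} = \left(-33\right)^{2} = 1089$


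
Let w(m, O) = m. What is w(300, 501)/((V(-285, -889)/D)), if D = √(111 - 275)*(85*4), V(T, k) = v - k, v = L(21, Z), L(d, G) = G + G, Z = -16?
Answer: 204000*I*√41/857 ≈ 1524.2*I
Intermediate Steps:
L(d, G) = 2*G
v = -32 (v = 2*(-16) = -32)
V(T, k) = -32 - k
D = 680*I*√41 (D = √(-164)*340 = (2*I*√41)*340 = 680*I*√41 ≈ 4354.1*I)
w(300, 501)/((V(-285, -889)/D)) = 300/(((-32 - 1*(-889))/((680*I*√41)))) = 300/(((-32 + 889)*(-I*√41/27880))) = 300/((857*(-I*√41/27880))) = 300/((-857*I*√41/27880)) = 300*(680*I*√41/857) = 204000*I*√41/857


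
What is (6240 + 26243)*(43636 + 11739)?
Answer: 1798746125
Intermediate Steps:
(6240 + 26243)*(43636 + 11739) = 32483*55375 = 1798746125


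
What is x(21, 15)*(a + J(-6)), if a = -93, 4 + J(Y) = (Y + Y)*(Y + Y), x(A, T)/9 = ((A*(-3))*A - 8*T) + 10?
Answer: -606159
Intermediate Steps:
x(A, T) = 90 - 72*T - 27*A² (x(A, T) = 9*(((A*(-3))*A - 8*T) + 10) = 9*(((-3*A)*A - 8*T) + 10) = 9*((-3*A² - 8*T) + 10) = 9*((-8*T - 3*A²) + 10) = 9*(10 - 8*T - 3*A²) = 90 - 72*T - 27*A²)
J(Y) = -4 + 4*Y² (J(Y) = -4 + (Y + Y)*(Y + Y) = -4 + (2*Y)*(2*Y) = -4 + 4*Y²)
x(21, 15)*(a + J(-6)) = (90 - 72*15 - 27*21²)*(-93 + (-4 + 4*(-6)²)) = (90 - 1080 - 27*441)*(-93 + (-4 + 4*36)) = (90 - 1080 - 11907)*(-93 + (-4 + 144)) = -12897*(-93 + 140) = -12897*47 = -606159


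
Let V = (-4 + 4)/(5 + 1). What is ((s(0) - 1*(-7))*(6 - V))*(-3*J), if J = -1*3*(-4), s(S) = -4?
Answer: -648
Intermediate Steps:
V = 0 (V = 0/6 = 0*(⅙) = 0)
J = 12 (J = -3*(-4) = 12)
((s(0) - 1*(-7))*(6 - V))*(-3*J) = ((-4 - 1*(-7))*(6 - 1*0))*(-3*12) = ((-4 + 7)*(6 + 0))*(-36) = (3*6)*(-36) = 18*(-36) = -648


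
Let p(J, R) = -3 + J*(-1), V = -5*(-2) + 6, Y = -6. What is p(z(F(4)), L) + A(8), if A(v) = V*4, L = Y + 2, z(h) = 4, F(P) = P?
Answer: 57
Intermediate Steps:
V = 16 (V = 10 + 6 = 16)
L = -4 (L = -6 + 2 = -4)
p(J, R) = -3 - J
A(v) = 64 (A(v) = 16*4 = 64)
p(z(F(4)), L) + A(8) = (-3 - 1*4) + 64 = (-3 - 4) + 64 = -7 + 64 = 57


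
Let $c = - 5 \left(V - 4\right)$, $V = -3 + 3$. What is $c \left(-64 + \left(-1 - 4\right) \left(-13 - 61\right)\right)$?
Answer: $6120$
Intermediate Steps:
$V = 0$
$c = 20$ ($c = - 5 \left(0 - 4\right) = \left(-5\right) \left(-4\right) = 20$)
$c \left(-64 + \left(-1 - 4\right) \left(-13 - 61\right)\right) = 20 \left(-64 + \left(-1 - 4\right) \left(-13 - 61\right)\right) = 20 \left(-64 - -370\right) = 20 \left(-64 + 370\right) = 20 \cdot 306 = 6120$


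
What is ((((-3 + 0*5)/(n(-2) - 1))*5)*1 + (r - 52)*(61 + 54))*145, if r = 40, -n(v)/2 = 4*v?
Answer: -200245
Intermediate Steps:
n(v) = -8*v
((((-3 + 0*5)/(n(-2) - 1))*5)*1 + (r - 52)*(61 + 54))*145 = ((((-3 + 0*5)/(-8*(-2) - 1))*5)*1 + (40 - 52)*(61 + 54))*145 = ((((-3 + 0)/(16 - 1))*5)*1 - 12*115)*145 = ((-3/15*5)*1 - 1380)*145 = ((-3*1/15*5)*1 - 1380)*145 = (-1/5*5*1 - 1380)*145 = (-1*1 - 1380)*145 = (-1 - 1380)*145 = -1381*145 = -200245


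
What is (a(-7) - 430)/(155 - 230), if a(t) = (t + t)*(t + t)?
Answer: 78/25 ≈ 3.1200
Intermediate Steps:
a(t) = 4*t**2 (a(t) = (2*t)*(2*t) = 4*t**2)
(a(-7) - 430)/(155 - 230) = (4*(-7)**2 - 430)/(155 - 230) = (4*49 - 430)/(-75) = (196 - 430)*(-1/75) = -234*(-1/75) = 78/25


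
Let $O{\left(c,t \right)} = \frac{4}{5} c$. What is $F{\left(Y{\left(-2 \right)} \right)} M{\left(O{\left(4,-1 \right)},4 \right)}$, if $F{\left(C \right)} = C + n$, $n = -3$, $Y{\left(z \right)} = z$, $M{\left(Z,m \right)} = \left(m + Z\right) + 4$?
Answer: $-56$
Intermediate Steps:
$O{\left(c,t \right)} = \frac{4 c}{5}$ ($O{\left(c,t \right)} = 4 \cdot \frac{1}{5} c = \frac{4 c}{5}$)
$M{\left(Z,m \right)} = 4 + Z + m$ ($M{\left(Z,m \right)} = \left(Z + m\right) + 4 = 4 + Z + m$)
$F{\left(C \right)} = -3 + C$ ($F{\left(C \right)} = C - 3 = -3 + C$)
$F{\left(Y{\left(-2 \right)} \right)} M{\left(O{\left(4,-1 \right)},4 \right)} = \left(-3 - 2\right) \left(4 + \frac{4}{5} \cdot 4 + 4\right) = - 5 \left(4 + \frac{16}{5} + 4\right) = \left(-5\right) \frac{56}{5} = -56$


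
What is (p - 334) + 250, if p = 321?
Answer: 237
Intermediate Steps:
(p - 334) + 250 = (321 - 334) + 250 = -13 + 250 = 237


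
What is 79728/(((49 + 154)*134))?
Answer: 39864/13601 ≈ 2.9310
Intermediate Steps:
79728/(((49 + 154)*134)) = 79728/((203*134)) = 79728/27202 = 79728*(1/27202) = 39864/13601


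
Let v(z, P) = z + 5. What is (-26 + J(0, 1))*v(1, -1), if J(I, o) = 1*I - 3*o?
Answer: -174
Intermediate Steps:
v(z, P) = 5 + z
J(I, o) = I - 3*o
(-26 + J(0, 1))*v(1, -1) = (-26 + (0 - 3*1))*(5 + 1) = (-26 + (0 - 3))*6 = (-26 - 3)*6 = -29*6 = -174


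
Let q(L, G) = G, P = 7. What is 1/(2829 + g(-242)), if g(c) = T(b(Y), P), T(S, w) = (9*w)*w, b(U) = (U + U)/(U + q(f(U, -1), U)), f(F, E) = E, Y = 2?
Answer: 1/3270 ≈ 0.00030581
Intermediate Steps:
b(U) = 1 (b(U) = (U + U)/(U + U) = (2*U)/((2*U)) = (2*U)*(1/(2*U)) = 1)
T(S, w) = 9*w**2
g(c) = 441 (g(c) = 9*7**2 = 9*49 = 441)
1/(2829 + g(-242)) = 1/(2829 + 441) = 1/3270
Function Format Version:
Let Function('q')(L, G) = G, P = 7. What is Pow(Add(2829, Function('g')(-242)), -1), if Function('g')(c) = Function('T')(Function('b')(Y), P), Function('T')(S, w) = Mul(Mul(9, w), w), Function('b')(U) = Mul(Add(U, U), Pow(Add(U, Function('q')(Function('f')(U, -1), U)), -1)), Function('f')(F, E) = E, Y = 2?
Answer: Rational(1, 3270) ≈ 0.00030581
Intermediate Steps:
Function('b')(U) = 1 (Function('b')(U) = Mul(Add(U, U), Pow(Add(U, U), -1)) = Mul(Mul(2, U), Pow(Mul(2, U), -1)) = Mul(Mul(2, U), Mul(Rational(1, 2), Pow(U, -1))) = 1)
Function('T')(S, w) = Mul(9, Pow(w, 2))
Function('g')(c) = 441 (Function('g')(c) = Mul(9, Pow(7, 2)) = Mul(9, 49) = 441)
Pow(Add(2829, Function('g')(-242)), -1) = Pow(Add(2829, 441), -1) = Pow(3270, -1) = Rational(1, 3270)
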